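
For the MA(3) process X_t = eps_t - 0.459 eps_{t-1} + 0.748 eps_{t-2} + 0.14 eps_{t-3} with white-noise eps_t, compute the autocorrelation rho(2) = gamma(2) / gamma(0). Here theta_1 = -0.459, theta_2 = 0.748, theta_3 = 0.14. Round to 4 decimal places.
\rho(2) = 0.3820

For an MA(q) process with theta_0 = 1, the autocovariance is
  gamma(k) = sigma^2 * sum_{i=0..q-k} theta_i * theta_{i+k},
and rho(k) = gamma(k) / gamma(0). Sigma^2 cancels.
  numerator   = (1)*(0.748) + (-0.459)*(0.14) = 0.68374.
  denominator = (1)^2 + (-0.459)^2 + (0.748)^2 + (0.14)^2 = 1.789785.
  rho(2) = 0.68374 / 1.789785 = 0.3820.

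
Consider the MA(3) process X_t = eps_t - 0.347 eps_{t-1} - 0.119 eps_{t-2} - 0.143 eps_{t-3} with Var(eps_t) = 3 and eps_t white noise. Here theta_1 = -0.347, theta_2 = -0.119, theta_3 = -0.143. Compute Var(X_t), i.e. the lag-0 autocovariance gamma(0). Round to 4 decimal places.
\gamma(0) = 3.4651

For an MA(q) process X_t = eps_t + sum_i theta_i eps_{t-i} with
Var(eps_t) = sigma^2, the variance is
  gamma(0) = sigma^2 * (1 + sum_i theta_i^2).
  sum_i theta_i^2 = (-0.347)^2 + (-0.119)^2 + (-0.143)^2 = 0.120409 + 0.014161 + 0.020449 = 0.155019.
  gamma(0) = 3 * (1 + 0.155019) = 3 * 1.155019 = 3.465057, which rounds to 3.4651.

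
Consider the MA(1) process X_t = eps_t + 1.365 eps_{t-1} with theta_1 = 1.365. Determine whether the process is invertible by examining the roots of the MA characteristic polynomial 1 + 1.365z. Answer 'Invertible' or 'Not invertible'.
\text{Not invertible}

The MA(q) characteristic polynomial is P(z) = 1 + 1.365z.
Invertibility requires all roots to lie outside the unit circle, i.e. |z| > 1 for every root.
This is linear in z: 1 + (1.365) z = 0  =>  z = -1/(1.365) = -0.732601,  |z| = 0.732601.
Moduli of all roots: 0.7326.
All moduli strictly greater than 1? No.
Verdict: Not invertible.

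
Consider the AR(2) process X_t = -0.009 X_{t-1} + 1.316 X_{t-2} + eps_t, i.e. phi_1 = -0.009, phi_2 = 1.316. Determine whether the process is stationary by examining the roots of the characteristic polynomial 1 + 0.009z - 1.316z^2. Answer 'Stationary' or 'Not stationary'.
\text{Not stationary}

The AR(p) characteristic polynomial is P(z) = 1 + 0.009z - 1.316z^2.
Stationarity requires all roots to lie outside the unit circle, i.e. |z| > 1 for every root.
Set 1 + (0.009) z + (-1.316) z^2 = 0, i.e. a z^2 + b z + c = 0 with a = -1.316, b = 0.009, c = 1.
Discriminant D = b^2 - 4ac = (0.009)^2 - 4*(-1.316)*1 = 0.000081 - (-5.264) = 5.264081.
D >= 0, so the roots are real: z = (-b +/- sqrt(D)) / (2a) = (-0.009 +/- 2.294359) / (-2.632).
  z_1 = (-0.009 + 2.294359) / (-2.632) = -0.8683,   |z_1| = 0.8683.
  z_2 = (-0.009 - 2.294359) / (-2.632) = 0.8751,   |z_2| = 0.8751.
Moduli of all roots: 0.8683, 0.8751.
All moduli strictly greater than 1? No.
Verdict: Not stationary.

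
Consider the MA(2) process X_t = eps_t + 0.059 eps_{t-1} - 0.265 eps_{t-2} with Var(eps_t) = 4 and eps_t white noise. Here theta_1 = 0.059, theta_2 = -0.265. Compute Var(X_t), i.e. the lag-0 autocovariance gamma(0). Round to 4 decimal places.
\gamma(0) = 4.2948

For an MA(q) process X_t = eps_t + sum_i theta_i eps_{t-i} with
Var(eps_t) = sigma^2, the variance is
  gamma(0) = sigma^2 * (1 + sum_i theta_i^2).
  sum_i theta_i^2 = (0.059)^2 + (-0.265)^2 = 0.003481 + 0.070225 = 0.073706.
  gamma(0) = 4 * (1 + 0.073706) = 4 * 1.073706 = 4.294824, which rounds to 4.2948.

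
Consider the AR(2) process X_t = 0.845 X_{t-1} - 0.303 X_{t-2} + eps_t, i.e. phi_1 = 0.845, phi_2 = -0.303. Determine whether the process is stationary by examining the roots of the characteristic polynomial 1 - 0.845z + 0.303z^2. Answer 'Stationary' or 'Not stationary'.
\text{Stationary}

The AR(p) characteristic polynomial is P(z) = 1 - 0.845z + 0.303z^2.
Stationarity requires all roots to lie outside the unit circle, i.e. |z| > 1 for every root.
Set 1 + (-0.845) z + (0.303) z^2 = 0, i.e. a z^2 + b z + c = 0 with a = 0.303, b = -0.845, c = 1.
Discriminant D = b^2 - 4ac = (-0.845)^2 - 4*(0.303)*1 = 0.714025 - (1.212) = -0.497975.
D < 0, so the roots are the complex-conjugate pair z = (-b +/- i sqrt(-D)) / (2a) = 1.3944 +/- 1.1645i.
For a conjugate pair |z|^2 = z * conj(z) = (product of roots) = c/a = 1/(0.303) = 3.30033, so |z| = sqrt(3.30033) = 1.8167 for both roots.
Moduli of all roots: 1.8167, 1.8167.
All moduli strictly greater than 1? Yes.
Verdict: Stationary.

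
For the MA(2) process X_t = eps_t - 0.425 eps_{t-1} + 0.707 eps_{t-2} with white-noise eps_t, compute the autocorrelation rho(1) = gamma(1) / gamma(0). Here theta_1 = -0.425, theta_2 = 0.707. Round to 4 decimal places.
\rho(1) = -0.4317

For an MA(q) process with theta_0 = 1, the autocovariance is
  gamma(k) = sigma^2 * sum_{i=0..q-k} theta_i * theta_{i+k},
and rho(k) = gamma(k) / gamma(0). Sigma^2 cancels.
  numerator   = (1)*(-0.425) + (-0.425)*(0.707) = -0.725475.
  denominator = (1)^2 + (-0.425)^2 + (0.707)^2 = 1.680474.
  rho(1) = -0.725475 / 1.680474 = -0.4317.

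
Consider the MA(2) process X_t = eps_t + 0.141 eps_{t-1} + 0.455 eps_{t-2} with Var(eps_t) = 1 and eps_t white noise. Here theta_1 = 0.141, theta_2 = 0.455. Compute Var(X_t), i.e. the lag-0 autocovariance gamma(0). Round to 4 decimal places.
\gamma(0) = 1.2269

For an MA(q) process X_t = eps_t + sum_i theta_i eps_{t-i} with
Var(eps_t) = sigma^2, the variance is
  gamma(0) = sigma^2 * (1 + sum_i theta_i^2).
  sum_i theta_i^2 = (0.141)^2 + (0.455)^2 = 0.019881 + 0.207025 = 0.226906.
  gamma(0) = 1 * (1 + 0.226906) = 1 * 1.226906 = 1.226906, which rounds to 1.2269.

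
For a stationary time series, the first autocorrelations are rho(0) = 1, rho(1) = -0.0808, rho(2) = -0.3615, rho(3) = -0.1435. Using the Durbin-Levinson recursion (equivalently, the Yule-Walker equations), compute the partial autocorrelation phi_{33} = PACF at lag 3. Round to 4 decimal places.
\phi_{33} = -0.2490

The PACF at lag k is phi_{kk}, the last component of the solution
to the Yule-Walker system G_k phi = r_k where
  (G_k)_{ij} = rho(|i - j|), (r_k)_i = rho(i), i,j = 1..k.
Equivalently, Durbin-Levinson gives phi_{kk} iteratively:
  phi_{11} = rho(1)
  phi_{kk} = [rho(k) - sum_{j=1..k-1} phi_{k-1,j} rho(k-j)]
            / [1 - sum_{j=1..k-1} phi_{k-1,j} rho(j)],
  phi_{k,j} = phi_{k-1,j} - phi_{kk} phi_{k-1,k-j},  j = 1..k-1.
Step k = 1:
  phi_11 = rho(1) = -0.0808.
Step k = 2:
  phi_22 = [rho(2) - phi_11 rho(1)] / [1 - phi_11 rho(1)] = [-0.3615 - (-0.0808)(-0.0808)] / [1 - (-0.0808)(-0.0808)]
         = -0.36802864 / 0.99347136 = -0.370447.
  Update: phi_21 = phi_11 - phi_22 phi_11 = -0.0808 - (-0.370447)(-0.0808) = -0.110732.
Step k = 3:
  phi_33 = [rho(3) - phi_21 rho(2) - phi_22 rho(1)] / [1 - phi_21 rho(1) - phi_22 rho(2)]
    numerator   = -0.1435 - (-0.110732)(-0.3615) - (-0.370447)(-0.0808) = -0.2134618
    denominator = 1 - (-0.110732)(-0.0808) - (-0.370447)(-0.3615) = 0.8571362
  phi_33 = -0.2134618 / 0.8571362 = -0.249.
Therefore phi_{33} = -0.2490.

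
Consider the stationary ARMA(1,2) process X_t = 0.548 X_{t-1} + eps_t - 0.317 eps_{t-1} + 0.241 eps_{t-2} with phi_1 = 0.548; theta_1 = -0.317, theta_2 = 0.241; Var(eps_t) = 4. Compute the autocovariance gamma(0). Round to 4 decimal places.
\gamma(0) = 4.9859

Multiply the model equation by X_{t-k} and take expectations. With theta_0 = psi_0 = 1 and psi_j the MA(infinity) weights, this gives
  gamma(k) - sum_i phi_i gamma(k-i) = c_k,
  c_k = sigma^2 * sum_{j=k..q} theta_j psi_{j-k}   (c_k = 0 for k > q),
using gamma(-m) = gamma(m).
psi-weights needed (psi_j = theta_j + sum_i phi_i psi_{j-i}):
  psi_1 = theta_1 + phi_1 = -0.317 + (0.548) = 0.231
  psi_2 = theta_2 + phi_1 psi_1 = 0.241 + (0.548)(0.231) = 0.367588
Right-hand sides:
  c_0 = sigma^2 (1 + theta_1 psi_1 + theta_2 psi_2) = 4 * (1 + (-0.317)(0.231) + (0.241)(0.367588)) = 4 * 1.015362 = 4.061447
  c_1 = sigma^2 (theta_1 + theta_2 psi_1) = 4 * (-0.317 + (0.241)(0.231)) = -1.045316
  c_2 = sigma^2 theta_2 = 4 * (0.241) = 0.964
Equations for k = 0 and k = 1 (AR order 1):
  gamma(0) = phi_1 gamma(1) + c_0
  gamma(1) = phi_1 gamma(0) + c_1
Substituting the second into the first: gamma(0) (1 - phi_1^2) = c_0 + phi_1 c_1, so
  gamma(0) = (c_0 + phi_1 c_1) / (1 - phi_1^2) = (4.061447 + (0.548)(-1.045316)) / (1 - (0.548)^2) = 3.488614 / 0.699696 = 4.985899.
Therefore gamma(0) = 4.9859 (to 4 decimal places).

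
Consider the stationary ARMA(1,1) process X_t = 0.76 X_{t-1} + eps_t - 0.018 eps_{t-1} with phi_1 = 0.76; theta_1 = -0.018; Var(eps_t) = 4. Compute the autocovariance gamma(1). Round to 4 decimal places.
\gamma(1) = 6.9304

Multiply the model equation by X_{t-k} and take expectations. With theta_0 = psi_0 = 1 and psi_j the MA(infinity) weights, this gives
  gamma(k) - sum_i phi_i gamma(k-i) = c_k,
  c_k = sigma^2 * sum_{j=k..q} theta_j psi_{j-k}   (c_k = 0 for k > q),
using gamma(-m) = gamma(m).
psi-weights needed (psi_j = theta_j + sum_i phi_i psi_{j-i}):
  psi_1 = theta_1 + phi_1 = -0.018 + (0.76) = 0.742
Right-hand sides:
  c_0 = sigma^2 (1 + theta_1 psi_1) = 4 * (1 + (-0.018)(0.742)) = 4 * 0.986644 = 3.946576
  c_1 = sigma^2 theta_1 = 4 * (-0.018) = -0.072
  c_2 = 0
Equations for k = 0 and k = 1 (AR order 1):
  gamma(0) = phi_1 gamma(1) + c_0
  gamma(1) = phi_1 gamma(0) + c_1
Substituting the second into the first: gamma(0) (1 - phi_1^2) = c_0 + phi_1 c_1, so
  gamma(0) = (c_0 + phi_1 c_1) / (1 - phi_1^2) = (3.946576 + (0.76)(-0.072)) / (1 - (0.76)^2) = 3.891856 / 0.4224 = 9.213674.
  gamma(1) = phi_1 gamma(0) + c_1 = (0.76)(9.213674) + (-0.072) = 6.930392.
Therefore gamma(1) = 6.9304 (to 4 decimal places).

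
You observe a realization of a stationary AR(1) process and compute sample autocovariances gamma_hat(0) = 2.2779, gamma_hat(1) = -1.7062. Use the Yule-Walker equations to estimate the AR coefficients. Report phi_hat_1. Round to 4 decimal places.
\hat\phi_{1} = -0.7490

The Yule-Walker equations for an AR(p) process read, in matrix form,
  Gamma_p phi = r_p,   with   (Gamma_p)_{ij} = gamma(|i - j|),
                       (r_p)_i = gamma(i),   i,j = 1..p.
Substitute the sample gammas (Toeplitz matrix and right-hand side of size 1):
  Gamma_p = [[2.2779]]
  r_p     = [-1.7062]
With p = 1 this is the single equation gamma(0) phi_1 = gamma(1):
  phi_hat_1 = gamma(1) / gamma(0) = -1.7062 / 2.2779 = -0.7490.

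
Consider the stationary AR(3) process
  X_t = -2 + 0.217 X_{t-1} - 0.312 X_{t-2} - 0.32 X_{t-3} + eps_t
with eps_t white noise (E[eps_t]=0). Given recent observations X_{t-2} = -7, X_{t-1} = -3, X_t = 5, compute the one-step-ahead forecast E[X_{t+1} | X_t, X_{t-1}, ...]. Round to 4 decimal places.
E[X_{t+1} \mid \mathcal F_t] = 2.2610

For an AR(p) model X_t = c + sum_i phi_i X_{t-i} + eps_t, the
one-step-ahead conditional mean is
  E[X_{t+1} | X_t, ...] = c + sum_i phi_i X_{t+1-i}.
Substitute known values:
  E[X_{t+1} | ...] = -2 + (0.217) * (5) + (-0.312) * (-3) + (-0.32) * (-7)
                   = 2.2610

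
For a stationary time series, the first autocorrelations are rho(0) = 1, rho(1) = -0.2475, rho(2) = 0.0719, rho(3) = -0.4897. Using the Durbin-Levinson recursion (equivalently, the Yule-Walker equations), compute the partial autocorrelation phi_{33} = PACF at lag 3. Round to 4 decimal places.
\phi_{33} = -0.5000

The PACF at lag k is phi_{kk}, the last component of the solution
to the Yule-Walker system G_k phi = r_k where
  (G_k)_{ij} = rho(|i - j|), (r_k)_i = rho(i), i,j = 1..k.
Equivalently, Durbin-Levinson gives phi_{kk} iteratively:
  phi_{11} = rho(1)
  phi_{kk} = [rho(k) - sum_{j=1..k-1} phi_{k-1,j} rho(k-j)]
            / [1 - sum_{j=1..k-1} phi_{k-1,j} rho(j)],
  phi_{k,j} = phi_{k-1,j} - phi_{kk} phi_{k-1,k-j},  j = 1..k-1.
Step k = 1:
  phi_11 = rho(1) = -0.2475.
Step k = 2:
  phi_22 = [rho(2) - phi_11 rho(1)] / [1 - phi_11 rho(1)] = [0.0719 - (-0.2475)(-0.2475)] / [1 - (-0.2475)(-0.2475)]
         = 0.01064375 / 0.93874375 = 0.011338.
  Update: phi_21 = phi_11 - phi_22 phi_11 = -0.2475 - (0.011338)(-0.2475) = -0.244694.
Step k = 3:
  phi_33 = [rho(3) - phi_21 rho(2) - phi_22 rho(1)] / [1 - phi_21 rho(1) - phi_22 rho(2)]
    numerator   = -0.4897 - (-0.244694)(0.0719) - (0.011338)(-0.2475) = -0.46930029
    denominator = 1 - (-0.244694)(-0.2475) - (0.011338)(0.0719) = 0.93862307
  phi_33 = -0.46930029 / 0.93862307 = -0.5.
Therefore phi_{33} = -0.5000.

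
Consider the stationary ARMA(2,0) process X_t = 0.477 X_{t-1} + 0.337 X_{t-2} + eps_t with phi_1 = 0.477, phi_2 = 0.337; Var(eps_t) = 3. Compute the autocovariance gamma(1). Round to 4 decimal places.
\gamma(1) = 5.0477

Multiply the model equation by X_{t-k} and take expectations. With theta_0 = psi_0 = 1 and psi_j the MA(infinity) weights, this gives
  gamma(k) - sum_i phi_i gamma(k-i) = c_k,
  c_k = sigma^2 * sum_{j=k..q} theta_j psi_{j-k}   (c_k = 0 for k > q),
using gamma(-m) = gamma(m).
Pure AR (q = 0): c_0 = sigma^2 = 3, c_k = 0 for k >= 1.
Equations for k = 0, 1, 2 (AR order 2, c_2 = 0):
  (E0) gamma(0) = phi_1 gamma(1) + phi_2 gamma(2) + c_0
  (E1) gamma(1) = phi_1 gamma(0) + phi_2 gamma(1) + c_1
  (E2) gamma(2) = phi_1 gamma(1) + phi_2 gamma(0)
From (E1): gamma(1) = A gamma(0) + B with
  A = phi_1 / (1 - phi_2) = 0.477 / 0.663 = 0.719457,   B = c_1 / (1 - phi_2) = 0 / 0.663 = 0.
Insert (E2) into (E0): gamma(0) (1 - phi_2^2) = phi_1 (1 + phi_2) gamma(1) + c_0.
  phi_1 (1 + phi_2) = (0.477)(1.337) = 0.637749,   1 - phi_2^2 = 0.886431.
Replace gamma(1) by A gamma(0) + B and collect gamma(0):
  gamma(0) [0.886431 - (0.637749)(0.719457)] = c_0 = 3
  gamma(0) * 0.427598 = 3
  gamma(0) = 3 / 0.427598 = 7.015935.
  gamma(1) = A gamma(0) = (0.719457)(7.015935) = 5.047664.
Therefore gamma(1) = 5.0477 (to 4 decimal places).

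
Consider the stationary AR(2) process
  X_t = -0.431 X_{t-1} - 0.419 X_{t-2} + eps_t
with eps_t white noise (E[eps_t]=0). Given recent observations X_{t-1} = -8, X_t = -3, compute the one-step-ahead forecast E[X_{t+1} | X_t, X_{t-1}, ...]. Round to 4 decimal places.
E[X_{t+1} \mid \mathcal F_t] = 4.6450

For an AR(p) model X_t = c + sum_i phi_i X_{t-i} + eps_t, the
one-step-ahead conditional mean is
  E[X_{t+1} | X_t, ...] = c + sum_i phi_i X_{t+1-i}.
Substitute known values:
  E[X_{t+1} | ...] = (-0.431) * (-3) + (-0.419) * (-8)
                   = 4.6450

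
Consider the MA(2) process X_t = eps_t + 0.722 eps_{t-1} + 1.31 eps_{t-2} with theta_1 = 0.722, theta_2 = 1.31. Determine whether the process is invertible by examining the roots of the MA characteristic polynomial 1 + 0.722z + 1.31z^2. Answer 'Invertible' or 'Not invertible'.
\text{Not invertible}

The MA(q) characteristic polynomial is P(z) = 1 + 0.722z + 1.31z^2.
Invertibility requires all roots to lie outside the unit circle, i.e. |z| > 1 for every root.
Set 1 + (0.722) z + (1.31) z^2 = 0, i.e. a z^2 + b z + c = 0 with a = 1.31, b = 0.722, c = 1.
Discriminant D = b^2 - 4ac = (0.722)^2 - 4*(1.31)*1 = 0.521284 - (5.24) = -4.718716.
D < 0, so the roots are the complex-conjugate pair z = (-b +/- i sqrt(-D)) / (2a) = -0.2756 +/- 0.8291i.
For a conjugate pair |z|^2 = z * conj(z) = (product of roots) = c/a = 1/(1.31) = 0.763359, so |z| = sqrt(0.763359) = 0.8737 for both roots.
Moduli of all roots: 0.8737, 0.8737.
All moduli strictly greater than 1? No.
Verdict: Not invertible.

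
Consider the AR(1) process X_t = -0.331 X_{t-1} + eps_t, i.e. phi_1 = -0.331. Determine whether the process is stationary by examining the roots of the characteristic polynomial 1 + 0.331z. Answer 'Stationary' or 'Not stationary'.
\text{Stationary}

The AR(p) characteristic polynomial is P(z) = 1 + 0.331z.
Stationarity requires all roots to lie outside the unit circle, i.e. |z| > 1 for every root.
This is linear in z: 1 + (0.331) z = 0  =>  z = -1/(0.331) = -3.021148,  |z| = 3.021148.
Moduli of all roots: 3.0211.
All moduli strictly greater than 1? Yes.
Verdict: Stationary.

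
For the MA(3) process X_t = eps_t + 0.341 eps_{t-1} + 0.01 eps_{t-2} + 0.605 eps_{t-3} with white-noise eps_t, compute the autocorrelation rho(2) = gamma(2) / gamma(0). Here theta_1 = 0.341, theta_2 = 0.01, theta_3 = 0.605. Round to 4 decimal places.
\rho(2) = 0.1459

For an MA(q) process with theta_0 = 1, the autocovariance is
  gamma(k) = sigma^2 * sum_{i=0..q-k} theta_i * theta_{i+k},
and rho(k) = gamma(k) / gamma(0). Sigma^2 cancels.
  numerator   = (1)*(0.01) + (0.341)*(0.605) = 0.216305.
  denominator = (1)^2 + (0.341)^2 + (0.01)^2 + (0.605)^2 = 1.482406.
  rho(2) = 0.216305 / 1.482406 = 0.1459.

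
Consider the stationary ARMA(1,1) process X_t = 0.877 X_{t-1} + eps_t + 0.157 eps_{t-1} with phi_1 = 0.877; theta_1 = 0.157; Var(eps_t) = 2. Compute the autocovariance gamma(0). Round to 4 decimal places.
\gamma(0) = 11.2619

Multiply the model equation by X_{t-k} and take expectations. With theta_0 = psi_0 = 1 and psi_j the MA(infinity) weights, this gives
  gamma(k) - sum_i phi_i gamma(k-i) = c_k,
  c_k = sigma^2 * sum_{j=k..q} theta_j psi_{j-k}   (c_k = 0 for k > q),
using gamma(-m) = gamma(m).
psi-weights needed (psi_j = theta_j + sum_i phi_i psi_{j-i}):
  psi_1 = theta_1 + phi_1 = 0.157 + (0.877) = 1.034
Right-hand sides:
  c_0 = sigma^2 (1 + theta_1 psi_1) = 2 * (1 + (0.157)(1.034)) = 2 * 1.162338 = 2.324676
  c_1 = sigma^2 theta_1 = 2 * (0.157) = 0.314
  c_2 = 0
Equations for k = 0 and k = 1 (AR order 1):
  gamma(0) = phi_1 gamma(1) + c_0
  gamma(1) = phi_1 gamma(0) + c_1
Substituting the second into the first: gamma(0) (1 - phi_1^2) = c_0 + phi_1 c_1, so
  gamma(0) = (c_0 + phi_1 c_1) / (1 - phi_1^2) = (2.324676 + (0.877)(0.314)) / (1 - (0.877)^2) = 2.600054 / 0.230871 = 11.261934.
Therefore gamma(0) = 11.2619 (to 4 decimal places).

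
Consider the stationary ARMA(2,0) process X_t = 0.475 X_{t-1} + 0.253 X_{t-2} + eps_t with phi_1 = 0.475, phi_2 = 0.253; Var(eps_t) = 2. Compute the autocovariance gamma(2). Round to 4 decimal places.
\gamma(2) = 1.9911

Multiply the model equation by X_{t-k} and take expectations. With theta_0 = psi_0 = 1 and psi_j the MA(infinity) weights, this gives
  gamma(k) - sum_i phi_i gamma(k-i) = c_k,
  c_k = sigma^2 * sum_{j=k..q} theta_j psi_{j-k}   (c_k = 0 for k > q),
using gamma(-m) = gamma(m).
Pure AR (q = 0): c_0 = sigma^2 = 2, c_k = 0 for k >= 1.
Equations for k = 0, 1, 2 (AR order 2, c_2 = 0):
  (E0) gamma(0) = phi_1 gamma(1) + phi_2 gamma(2) + c_0
  (E1) gamma(1) = phi_1 gamma(0) + phi_2 gamma(1) + c_1
  (E2) gamma(2) = phi_1 gamma(1) + phi_2 gamma(0)
From (E1): gamma(1) = A gamma(0) + B with
  A = phi_1 / (1 - phi_2) = 0.475 / 0.747 = 0.635877,   B = c_1 / (1 - phi_2) = 0 / 0.747 = 0.
Insert (E2) into (E0): gamma(0) (1 - phi_2^2) = phi_1 (1 + phi_2) gamma(1) + c_0.
  phi_1 (1 + phi_2) = (0.475)(1.253) = 0.595175,   1 - phi_2^2 = 0.935991.
Replace gamma(1) by A gamma(0) + B and collect gamma(0):
  gamma(0) [0.935991 - (0.595175)(0.635877)] = c_0 = 2
  gamma(0) * 0.557533 = 2
  gamma(0) = 2 / 0.557533 = 3.587232.
  gamma(1) = A gamma(0) = (0.635877)(3.587232) = 2.281037.
  gamma(2) = phi_1 gamma(1) + phi_2 gamma(0) = (0.475)(2.281037) + (0.253)(3.587232) = 1.991062.
Therefore gamma(2) = 1.9911 (to 4 decimal places).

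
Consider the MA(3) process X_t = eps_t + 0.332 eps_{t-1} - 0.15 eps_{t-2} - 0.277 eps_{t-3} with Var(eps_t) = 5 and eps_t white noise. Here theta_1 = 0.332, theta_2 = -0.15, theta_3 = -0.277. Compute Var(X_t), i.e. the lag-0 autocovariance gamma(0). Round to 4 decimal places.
\gamma(0) = 6.0473

For an MA(q) process X_t = eps_t + sum_i theta_i eps_{t-i} with
Var(eps_t) = sigma^2, the variance is
  gamma(0) = sigma^2 * (1 + sum_i theta_i^2).
  sum_i theta_i^2 = (0.332)^2 + (-0.15)^2 + (-0.277)^2 = 0.110224 + 0.0225 + 0.076729 = 0.209453.
  gamma(0) = 5 * (1 + 0.209453) = 5 * 1.209453 = 6.047265, which rounds to 6.0473.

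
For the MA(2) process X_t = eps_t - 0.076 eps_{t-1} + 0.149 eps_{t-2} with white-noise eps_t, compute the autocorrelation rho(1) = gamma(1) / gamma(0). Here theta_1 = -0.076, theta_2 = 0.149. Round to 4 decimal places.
\rho(1) = -0.0849

For an MA(q) process with theta_0 = 1, the autocovariance is
  gamma(k) = sigma^2 * sum_{i=0..q-k} theta_i * theta_{i+k},
and rho(k) = gamma(k) / gamma(0). Sigma^2 cancels.
  numerator   = (1)*(-0.076) + (-0.076)*(0.149) = -0.087324.
  denominator = (1)^2 + (-0.076)^2 + (0.149)^2 = 1.027977.
  rho(1) = -0.087324 / 1.027977 = -0.0849.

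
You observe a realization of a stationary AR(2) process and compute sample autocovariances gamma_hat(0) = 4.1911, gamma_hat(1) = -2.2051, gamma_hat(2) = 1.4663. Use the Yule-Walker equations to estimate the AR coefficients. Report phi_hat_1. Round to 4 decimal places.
\hat\phi_{1} = -0.4730

The Yule-Walker equations for an AR(p) process read, in matrix form,
  Gamma_p phi = r_p,   with   (Gamma_p)_{ij} = gamma(|i - j|),
                       (r_p)_i = gamma(i),   i,j = 1..p.
Substitute the sample gammas (Toeplitz matrix and right-hand side of size 2):
  Gamma_p = [[4.1911, -2.2051], [-2.2051, 4.1911]]
  r_p     = [-2.2051, 1.4663]
Written out:
  4.1911 phi_1 - 2.2051 phi_2 = -2.2051
  -2.2051 phi_1 + 4.1911 phi_2 = 1.4663
Solve by Cramer's rule:
  det = gamma(0)^2 - gamma(1)^2 = (4.1911)^2 - (-2.2051)^2 = 17.56531921 - 4.86246601 = 12.7028532
  phi_hat_1 = [gamma(1) gamma(0) - gamma(1) gamma(2)] / det = [(-2.2051)(4.1911) - (-2.2051)(1.4663)] / 12.7028532 = -6.00845648 / 12.7028532 = -0.473
  phi_hat_2 = [gamma(0) gamma(2) - gamma(1)^2] / det = [(4.1911)(1.4663) - (-2.2051)^2] / 12.7028532 = 1.28294392 / 12.7028532 = 0.101
So phi_hat = [-0.4730, 0.1010].
Therefore phi_hat_1 = -0.4730.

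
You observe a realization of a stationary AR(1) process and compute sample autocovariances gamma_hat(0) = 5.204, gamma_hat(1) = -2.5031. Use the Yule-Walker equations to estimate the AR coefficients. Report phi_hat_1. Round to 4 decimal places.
\hat\phi_{1} = -0.4810

The Yule-Walker equations for an AR(p) process read, in matrix form,
  Gamma_p phi = r_p,   with   (Gamma_p)_{ij} = gamma(|i - j|),
                       (r_p)_i = gamma(i),   i,j = 1..p.
Substitute the sample gammas (Toeplitz matrix and right-hand side of size 1):
  Gamma_p = [[5.204]]
  r_p     = [-2.5031]
With p = 1 this is the single equation gamma(0) phi_1 = gamma(1):
  phi_hat_1 = gamma(1) / gamma(0) = -2.5031 / 5.204 = -0.4810.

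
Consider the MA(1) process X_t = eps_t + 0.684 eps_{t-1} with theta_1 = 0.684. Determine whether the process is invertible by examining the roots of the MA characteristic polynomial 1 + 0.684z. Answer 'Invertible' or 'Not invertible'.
\text{Invertible}

The MA(q) characteristic polynomial is P(z) = 1 + 0.684z.
Invertibility requires all roots to lie outside the unit circle, i.e. |z| > 1 for every root.
This is linear in z: 1 + (0.684) z = 0  =>  z = -1/(0.684) = -1.461988,  |z| = 1.461988.
Moduli of all roots: 1.4620.
All moduli strictly greater than 1? Yes.
Verdict: Invertible.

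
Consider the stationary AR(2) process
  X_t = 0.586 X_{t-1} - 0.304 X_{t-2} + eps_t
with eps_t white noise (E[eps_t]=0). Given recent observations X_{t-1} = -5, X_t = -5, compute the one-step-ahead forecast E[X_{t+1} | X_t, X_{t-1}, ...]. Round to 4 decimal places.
E[X_{t+1} \mid \mathcal F_t] = -1.4100

For an AR(p) model X_t = c + sum_i phi_i X_{t-i} + eps_t, the
one-step-ahead conditional mean is
  E[X_{t+1} | X_t, ...] = c + sum_i phi_i X_{t+1-i}.
Substitute known values:
  E[X_{t+1} | ...] = (0.586) * (-5) + (-0.304) * (-5)
                   = -1.4100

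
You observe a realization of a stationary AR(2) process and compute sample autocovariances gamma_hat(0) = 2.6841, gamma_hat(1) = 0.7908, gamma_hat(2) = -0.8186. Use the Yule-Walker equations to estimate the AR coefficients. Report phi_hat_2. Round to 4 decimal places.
\hat\phi_{2} = -0.4290

The Yule-Walker equations for an AR(p) process read, in matrix form,
  Gamma_p phi = r_p,   with   (Gamma_p)_{ij} = gamma(|i - j|),
                       (r_p)_i = gamma(i),   i,j = 1..p.
Substitute the sample gammas (Toeplitz matrix and right-hand side of size 2):
  Gamma_p = [[2.6841, 0.7908], [0.7908, 2.6841]]
  r_p     = [0.7908, -0.8186]
Written out:
  2.6841 phi_1 + 0.7908 phi_2 = 0.7908
  0.7908 phi_1 + 2.6841 phi_2 = -0.8186
Solve by Cramer's rule:
  det = gamma(0)^2 - gamma(1)^2 = (2.6841)^2 - (0.7908)^2 = 7.20439281 - 0.62536464 = 6.57902817
  phi_hat_1 = [gamma(1) gamma(0) - gamma(1) gamma(2)] / det = [(0.7908)(2.6841) - (0.7908)(-0.8186)] / 6.57902817 = 2.76993516 / 6.57902817 = 0.421
  phi_hat_2 = [gamma(0) gamma(2) - gamma(1)^2] / det = [(2.6841)(-0.8186) - (0.7908)^2] / 6.57902817 = -2.8225689 / 6.57902817 = -0.429
So phi_hat = [0.4210, -0.4290].
Therefore phi_hat_2 = -0.4290.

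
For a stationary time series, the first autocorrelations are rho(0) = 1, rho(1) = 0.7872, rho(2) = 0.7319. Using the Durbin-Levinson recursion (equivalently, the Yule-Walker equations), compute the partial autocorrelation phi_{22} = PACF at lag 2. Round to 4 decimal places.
\phi_{22} = 0.2951

The PACF at lag k is phi_{kk}, the last component of the solution
to the Yule-Walker system G_k phi = r_k where
  (G_k)_{ij} = rho(|i - j|), (r_k)_i = rho(i), i,j = 1..k.
Equivalently, Durbin-Levinson gives phi_{kk} iteratively:
  phi_{11} = rho(1)
  phi_{kk} = [rho(k) - sum_{j=1..k-1} phi_{k-1,j} rho(k-j)]
            / [1 - sum_{j=1..k-1} phi_{k-1,j} rho(j)],
  phi_{k,j} = phi_{k-1,j} - phi_{kk} phi_{k-1,k-j},  j = 1..k-1.
Step k = 1:
  phi_11 = rho(1) = 0.7872.
Step k = 2:
  phi_22 = [rho(2) - phi_11 rho(1)] / [1 - phi_11 rho(1)] = [0.7319 - (0.7872)(0.7872)] / [1 - (0.7872)(0.7872)]
         = 0.11221616 / 0.38031616 = 0.2951.
Therefore phi_{22} = 0.2951.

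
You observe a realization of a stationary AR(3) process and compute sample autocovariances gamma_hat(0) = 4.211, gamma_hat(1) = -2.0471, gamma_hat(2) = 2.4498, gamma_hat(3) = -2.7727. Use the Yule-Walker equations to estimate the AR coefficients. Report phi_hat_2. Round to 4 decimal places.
\hat\phi_{2} = 0.3280

The Yule-Walker equations for an AR(p) process read, in matrix form,
  Gamma_p phi = r_p,   with   (Gamma_p)_{ij} = gamma(|i - j|),
                       (r_p)_i = gamma(i),   i,j = 1..p.
Substitute the sample gammas (Toeplitz matrix and right-hand side of size 3):
  Gamma_p = [[4.211, -2.0471, 2.4498], [-2.0471, 4.211, -2.0471], [2.4498, -2.0471, 4.211]]
  r_p     = [-2.0471, 2.4498, -2.7727]
Written out (R1..R3):
  (R1) 4.211 phi_1 - 2.0471 phi_2 + 2.4498 phi_3 = -2.0471
  (R2) -2.0471 phi_1 + 4.211 phi_2 - 2.0471 phi_3 = 2.4498
  (R3) 2.4498 phi_1 - 2.0471 phi_2 + 4.211 phi_3 = -2.7727
Gaussian elimination:
  R2 <- R2 - (-2.0471/4.211) R1 = R2 - (-0.486132) R1:  3.21584 phi_2 - 0.856175 phi_3 = 1.45464
  R3 <- R3 - (2.4498/4.211) R1 = R3 - (0.581762) R1:  -0.856175 phi_2 + 2.785799 phi_3 = -1.581775
  R3 <- R3 - (-0.856175/3.21584) R2 = R3 - (-0.266237) R2:  2.557854 phi_3 = -1.194496
Back-substitution:
  phi_hat_3 = -1.194496 / 2.557854 = -0.466992
  phi_hat_2 = (1.45464 - (-0.856175)(-0.466992)) / 3.21584 = 0.328006
  phi_hat_1 = (-2.0471 - (-2.0471)(0.328006) - (2.4498)(-0.466992)) / 4.211 = -0.055
So phi_hat = [-0.0550, 0.3280, -0.4670].
Therefore phi_hat_2 = 0.3280.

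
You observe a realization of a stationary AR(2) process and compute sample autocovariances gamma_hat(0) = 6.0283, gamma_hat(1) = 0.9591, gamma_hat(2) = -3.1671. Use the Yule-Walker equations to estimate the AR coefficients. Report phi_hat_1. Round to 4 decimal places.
\hat\phi_{1} = 0.2490

The Yule-Walker equations for an AR(p) process read, in matrix form,
  Gamma_p phi = r_p,   with   (Gamma_p)_{ij} = gamma(|i - j|),
                       (r_p)_i = gamma(i),   i,j = 1..p.
Substitute the sample gammas (Toeplitz matrix and right-hand side of size 2):
  Gamma_p = [[6.0283, 0.9591], [0.9591, 6.0283]]
  r_p     = [0.9591, -3.1671]
Written out:
  6.0283 phi_1 + 0.9591 phi_2 = 0.9591
  0.9591 phi_1 + 6.0283 phi_2 = -3.1671
Solve by Cramer's rule:
  det = gamma(0)^2 - gamma(1)^2 = (6.0283)^2 - (0.9591)^2 = 36.34040089 - 0.91987281 = 35.42052808
  phi_hat_1 = [gamma(1) gamma(0) - gamma(1) gamma(2)] / det = [(0.9591)(6.0283) - (0.9591)(-3.1671)] / 35.42052808 = 8.81930814 / 35.42052808 = 0.249
  phi_hat_2 = [gamma(0) gamma(2) - gamma(1)^2] / det = [(6.0283)(-3.1671) - (0.9591)^2] / 35.42052808 = -20.01210174 / 35.42052808 = -0.565
So phi_hat = [0.2490, -0.5650].
Therefore phi_hat_1 = 0.2490.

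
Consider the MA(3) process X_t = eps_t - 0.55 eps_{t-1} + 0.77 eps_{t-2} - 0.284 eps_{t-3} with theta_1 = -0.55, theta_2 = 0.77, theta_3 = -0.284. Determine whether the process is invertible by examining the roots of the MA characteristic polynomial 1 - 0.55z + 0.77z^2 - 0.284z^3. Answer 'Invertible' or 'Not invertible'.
\text{Invertible}

The MA(q) characteristic polynomial is P(z) = 1 - 0.55z + 0.77z^2 - 0.284z^3.
Invertibility requires all roots to lie outside the unit circle, i.e. |z| > 1 for every root.
Degree 3: look for a simple real root z0 first, then factor out (1 - z/z0) and solve the remaining quadratic.
Testing z0 = 2.5: P(2.5) = 1 + (-0.55)(2.5) + (0.77)(2.5)^2 + (-0.284)(2.5)^3
  = 1 + (-1.375) + (4.8125) + (-4.4375) = 0.  So z_0 = 2.5 is a root, |z_0| = 2.5.
Divide out the factor (1 - 0.4 z) = (1 - z/z0) (since 1/z0 = 0.4):
  P(z) = (1 - 0.4 z)(1 + (-0.15) z + (0.71) z^2)
  [check: z-coef -0.15 - (0.4) = -0.55; z^2-coef 0.71 - (0.4)(-0.15) = 0.77; z^3-coef -(0.4)(0.71) = -0.284.]
Remaining roots from the quadratic factor 1 + (-0.15) z + (0.71) z^2:
  Set 1 + (-0.15) z + (0.71) z^2 = 0, i.e. a z^2 + b z + c = 0 with a = 0.71, b = -0.15, c = 1.
  Discriminant D = b^2 - 4ac = (-0.15)^2 - 4*(0.71)*1 = 0.0225 - (2.84) = -2.8175.
  D < 0, so the roots are the complex-conjugate pair z = (-b +/- i sqrt(-D)) / (2a) = 0.1056 +/- 1.1821i.
  For a conjugate pair |z|^2 = z * conj(z) = (product of roots) = c/a = 1/(0.71) = 1.408451, so |z| = sqrt(1.408451) = 1.1868 for both roots.
Moduli of all roots: 2.5000, 1.1868, 1.1868.
All moduli strictly greater than 1? Yes.
Verdict: Invertible.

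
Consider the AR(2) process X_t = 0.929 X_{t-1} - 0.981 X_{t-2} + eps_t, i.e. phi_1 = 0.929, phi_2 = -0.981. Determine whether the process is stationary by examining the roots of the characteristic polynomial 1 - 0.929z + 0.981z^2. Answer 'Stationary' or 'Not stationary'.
\text{Stationary}

The AR(p) characteristic polynomial is P(z) = 1 - 0.929z + 0.981z^2.
Stationarity requires all roots to lie outside the unit circle, i.e. |z| > 1 for every root.
Set 1 + (-0.929) z + (0.981) z^2 = 0, i.e. a z^2 + b z + c = 0 with a = 0.981, b = -0.929, c = 1.
Discriminant D = b^2 - 4ac = (-0.929)^2 - 4*(0.981)*1 = 0.863041 - (3.924) = -3.060959.
D < 0, so the roots are the complex-conjugate pair z = (-b +/- i sqrt(-D)) / (2a) = 0.4735 +/- 0.8917i.
For a conjugate pair |z|^2 = z * conj(z) = (product of roots) = c/a = 1/(0.981) = 1.019368, so |z| = sqrt(1.019368) = 1.0096 for both roots.
Moduli of all roots: 1.0096, 1.0096.
All moduli strictly greater than 1? Yes.
Verdict: Stationary.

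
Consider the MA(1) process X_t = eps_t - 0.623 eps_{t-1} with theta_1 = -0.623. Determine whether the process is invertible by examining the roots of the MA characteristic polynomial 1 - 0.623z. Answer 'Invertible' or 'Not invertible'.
\text{Invertible}

The MA(q) characteristic polynomial is P(z) = 1 - 0.623z.
Invertibility requires all roots to lie outside the unit circle, i.e. |z| > 1 for every root.
This is linear in z: 1 + (-0.623) z = 0  =>  z = -1/(-0.623) = 1.605136,  |z| = 1.605136.
Moduli of all roots: 1.6051.
All moduli strictly greater than 1? Yes.
Verdict: Invertible.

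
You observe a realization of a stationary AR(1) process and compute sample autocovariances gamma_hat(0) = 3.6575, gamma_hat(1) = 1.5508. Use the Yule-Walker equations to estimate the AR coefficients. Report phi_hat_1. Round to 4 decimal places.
\hat\phi_{1} = 0.4240

The Yule-Walker equations for an AR(p) process read, in matrix form,
  Gamma_p phi = r_p,   with   (Gamma_p)_{ij} = gamma(|i - j|),
                       (r_p)_i = gamma(i),   i,j = 1..p.
Substitute the sample gammas (Toeplitz matrix and right-hand side of size 1):
  Gamma_p = [[3.6575]]
  r_p     = [1.5508]
With p = 1 this is the single equation gamma(0) phi_1 = gamma(1):
  phi_hat_1 = gamma(1) / gamma(0) = 1.5508 / 3.6575 = 0.4240.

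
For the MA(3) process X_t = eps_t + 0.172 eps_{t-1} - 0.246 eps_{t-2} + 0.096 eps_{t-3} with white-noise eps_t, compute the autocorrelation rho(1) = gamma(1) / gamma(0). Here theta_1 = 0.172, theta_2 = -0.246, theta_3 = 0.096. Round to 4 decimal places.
\rho(1) = 0.0965

For an MA(q) process with theta_0 = 1, the autocovariance is
  gamma(k) = sigma^2 * sum_{i=0..q-k} theta_i * theta_{i+k},
and rho(k) = gamma(k) / gamma(0). Sigma^2 cancels.
  numerator   = (1)*(0.172) + (0.172)*(-0.246) + (-0.246)*(0.096) = 0.106072.
  denominator = (1)^2 + (0.172)^2 + (-0.246)^2 + (0.096)^2 = 1.099316.
  rho(1) = 0.106072 / 1.099316 = 0.0965.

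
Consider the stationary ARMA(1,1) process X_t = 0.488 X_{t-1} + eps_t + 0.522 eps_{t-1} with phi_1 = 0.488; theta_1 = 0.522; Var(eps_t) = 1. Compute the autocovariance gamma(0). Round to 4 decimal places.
\gamma(0) = 2.3390

Multiply the model equation by X_{t-k} and take expectations. With theta_0 = psi_0 = 1 and psi_j the MA(infinity) weights, this gives
  gamma(k) - sum_i phi_i gamma(k-i) = c_k,
  c_k = sigma^2 * sum_{j=k..q} theta_j psi_{j-k}   (c_k = 0 for k > q),
using gamma(-m) = gamma(m).
psi-weights needed (psi_j = theta_j + sum_i phi_i psi_{j-i}):
  psi_1 = theta_1 + phi_1 = 0.522 + (0.488) = 1.01
Right-hand sides:
  c_0 = sigma^2 (1 + theta_1 psi_1) = 1 * (1 + (0.522)(1.01)) = 1 * 1.52722 = 1.52722
  c_1 = sigma^2 theta_1 = 1 * (0.522) = 0.522
  c_2 = 0
Equations for k = 0 and k = 1 (AR order 1):
  gamma(0) = phi_1 gamma(1) + c_0
  gamma(1) = phi_1 gamma(0) + c_1
Substituting the second into the first: gamma(0) (1 - phi_1^2) = c_0 + phi_1 c_1, so
  gamma(0) = (c_0 + phi_1 c_1) / (1 - phi_1^2) = (1.52722 + (0.488)(0.522)) / (1 - (0.488)^2) = 1.781956 / 0.761856 = 2.338967.
Therefore gamma(0) = 2.3390 (to 4 decimal places).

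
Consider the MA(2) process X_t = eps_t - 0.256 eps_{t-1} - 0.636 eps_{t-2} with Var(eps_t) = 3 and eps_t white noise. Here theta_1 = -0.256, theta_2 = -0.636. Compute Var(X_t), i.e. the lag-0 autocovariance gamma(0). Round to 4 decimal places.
\gamma(0) = 4.4101

For an MA(q) process X_t = eps_t + sum_i theta_i eps_{t-i} with
Var(eps_t) = sigma^2, the variance is
  gamma(0) = sigma^2 * (1 + sum_i theta_i^2).
  sum_i theta_i^2 = (-0.256)^2 + (-0.636)^2 = 0.065536 + 0.404496 = 0.470032.
  gamma(0) = 3 * (1 + 0.470032) = 3 * 1.470032 = 4.410096, which rounds to 4.4101.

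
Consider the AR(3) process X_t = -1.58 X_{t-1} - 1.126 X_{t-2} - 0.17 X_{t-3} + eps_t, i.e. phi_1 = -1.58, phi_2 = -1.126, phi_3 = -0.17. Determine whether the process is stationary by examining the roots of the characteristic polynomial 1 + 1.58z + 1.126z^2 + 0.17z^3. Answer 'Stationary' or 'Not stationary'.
\text{Stationary}

The AR(p) characteristic polynomial is P(z) = 1 + 1.58z + 1.126z^2 + 0.17z^3.
Stationarity requires all roots to lie outside the unit circle, i.e. |z| > 1 for every root.
Degree 3: look for a simple real root z0 first, then factor out (1 - z/z0) and solve the remaining quadratic.
Testing z0 = -5: P(-5) = 1 + (1.58)(-5) + (1.126)(-5)^2 + (0.17)(-5)^3
  = 1 + (-7.9) + (28.15) + (-21.25) = 0.  So z_0 = -5 is a root, |z_0| = 5.
Divide out the factor (1 + 0.2 z) = (1 - z/z0) (since 1/z0 = -0.2):
  P(z) = (1 + 0.2 z)(1 + (1.38) z + (0.85) z^2)
  [check: z-coef 1.38 - (-0.2) = 1.58; z^2-coef 0.85 - (-0.2)(1.38) = 1.126; z^3-coef -(-0.2)(0.85) = 0.17.]
Remaining roots from the quadratic factor 1 + (1.38) z + (0.85) z^2:
  Set 1 + (1.38) z + (0.85) z^2 = 0, i.e. a z^2 + b z + c = 0 with a = 0.85, b = 1.38, c = 1.
  Discriminant D = b^2 - 4ac = (1.38)^2 - 4*(0.85)*1 = 1.9044 - (3.4) = -1.4956.
  D < 0, so the roots are the complex-conjugate pair z = (-b +/- i sqrt(-D)) / (2a) = -0.8118 +/- 0.7194i.
  For a conjugate pair |z|^2 = z * conj(z) = (product of roots) = c/a = 1/(0.85) = 1.176471, so |z| = sqrt(1.176471) = 1.0847 for both roots.
Moduli of all roots: 5.0000, 1.0847, 1.0847.
All moduli strictly greater than 1? Yes.
Verdict: Stationary.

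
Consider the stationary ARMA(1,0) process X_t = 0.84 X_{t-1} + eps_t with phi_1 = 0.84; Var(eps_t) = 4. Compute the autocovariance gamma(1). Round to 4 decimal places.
\gamma(1) = 11.4130

Multiply the model equation by X_{t-k} and take expectations. With theta_0 = psi_0 = 1 and psi_j the MA(infinity) weights, this gives
  gamma(k) - sum_i phi_i gamma(k-i) = c_k,
  c_k = sigma^2 * sum_{j=k..q} theta_j psi_{j-k}   (c_k = 0 for k > q),
using gamma(-m) = gamma(m).
Pure AR (q = 0): c_0 = sigma^2 = 4, c_k = 0 for k >= 1.
Equations for k = 0 and k = 1 (AR order 1):
  gamma(0) = phi_1 gamma(1) + c_0
  gamma(1) = phi_1 gamma(0) + c_1
Substituting the second into the first: gamma(0) (1 - phi_1^2) = c_0 + phi_1 c_1, so
  gamma(0) = c_0 / (1 - phi_1^2) = 4 / (1 - (0.84)^2) = 4 / 0.2944 = 13.586957.
  gamma(1) = phi_1 gamma(0) = (0.84)(13.586957) = 11.413043.
Therefore gamma(1) = 11.4130 (to 4 decimal places).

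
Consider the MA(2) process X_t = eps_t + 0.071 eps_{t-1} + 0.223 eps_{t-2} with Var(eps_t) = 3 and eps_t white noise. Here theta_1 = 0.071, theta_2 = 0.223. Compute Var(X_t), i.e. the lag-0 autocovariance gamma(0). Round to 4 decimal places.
\gamma(0) = 3.1643

For an MA(q) process X_t = eps_t + sum_i theta_i eps_{t-i} with
Var(eps_t) = sigma^2, the variance is
  gamma(0) = sigma^2 * (1 + sum_i theta_i^2).
  sum_i theta_i^2 = (0.071)^2 + (0.223)^2 = 0.005041 + 0.049729 = 0.05477.
  gamma(0) = 3 * (1 + 0.05477) = 3 * 1.05477 = 3.16431, which rounds to 3.1643.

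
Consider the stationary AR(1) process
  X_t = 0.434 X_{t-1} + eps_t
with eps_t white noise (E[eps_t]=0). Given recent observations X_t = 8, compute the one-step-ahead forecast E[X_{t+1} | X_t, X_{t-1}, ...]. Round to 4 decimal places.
E[X_{t+1} \mid \mathcal F_t] = 3.4720

For an AR(p) model X_t = c + sum_i phi_i X_{t-i} + eps_t, the
one-step-ahead conditional mean is
  E[X_{t+1} | X_t, ...] = c + sum_i phi_i X_{t+1-i}.
Substitute known values:
  E[X_{t+1} | ...] = (0.434) * (8)
                   = 3.4720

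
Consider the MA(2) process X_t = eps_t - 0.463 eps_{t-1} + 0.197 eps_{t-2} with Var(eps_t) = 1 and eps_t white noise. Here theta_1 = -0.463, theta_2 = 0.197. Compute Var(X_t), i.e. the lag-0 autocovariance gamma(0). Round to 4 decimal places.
\gamma(0) = 1.2532

For an MA(q) process X_t = eps_t + sum_i theta_i eps_{t-i} with
Var(eps_t) = sigma^2, the variance is
  gamma(0) = sigma^2 * (1 + sum_i theta_i^2).
  sum_i theta_i^2 = (-0.463)^2 + (0.197)^2 = 0.214369 + 0.038809 = 0.253178.
  gamma(0) = 1 * (1 + 0.253178) = 1 * 1.253178 = 1.253178, which rounds to 1.2532.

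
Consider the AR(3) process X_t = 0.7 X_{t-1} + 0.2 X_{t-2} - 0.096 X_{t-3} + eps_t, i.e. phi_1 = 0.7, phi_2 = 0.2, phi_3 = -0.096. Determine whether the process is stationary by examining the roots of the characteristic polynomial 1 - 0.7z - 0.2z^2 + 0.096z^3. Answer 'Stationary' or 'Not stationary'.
\text{Stationary}

The AR(p) characteristic polynomial is P(z) = 1 - 0.7z - 0.2z^2 + 0.096z^3.
Stationarity requires all roots to lie outside the unit circle, i.e. |z| > 1 for every root.
Degree 3: look for a simple real root z0 first, then factor out (1 - z/z0) and solve the remaining quadratic.
Testing z0 = 1.25: P(1.25) = 1 + (-0.7)(1.25) + (-0.2)(1.25)^2 + (0.096)(1.25)^3
  = 1 + (-0.875) + (-0.3125) + (0.1875) = 0.  So z_0 = 1.25 is a root, |z_0| = 1.25.
Divide out the factor (1 - 0.8 z) = (1 - z/z0) (since 1/z0 = 0.8):
  P(z) = (1 - 0.8 z)(1 + (0.1) z + (-0.12) z^2)
  [check: z-coef 0.1 - (0.8) = -0.7; z^2-coef -0.12 - (0.8)(0.1) = -0.2; z^3-coef -(0.8)(-0.12) = 0.096.]
Remaining roots from the quadratic factor 1 + (0.1) z + (-0.12) z^2:
  Set 1 + (0.1) z + (-0.12) z^2 = 0, i.e. a z^2 + b z + c = 0 with a = -0.12, b = 0.1, c = 1.
  Discriminant D = b^2 - 4ac = (0.1)^2 - 4*(-0.12)*1 = 0.01 - (-0.48) = 0.49.
  D >= 0, so the roots are real: z = (-b +/- sqrt(D)) / (2a) = (-0.1 +/- 0.7) / (-0.24).
    z_1 = (-0.1 + 0.7) / (-0.24) = -2.5,   |z_1| = 2.5.
    z_2 = (-0.1 - 0.7) / (-0.24) = 3.3333,   |z_2| = 3.3333.
Moduli of all roots: 1.2500, 2.5000, 3.3333.
All moduli strictly greater than 1? Yes.
Verdict: Stationary.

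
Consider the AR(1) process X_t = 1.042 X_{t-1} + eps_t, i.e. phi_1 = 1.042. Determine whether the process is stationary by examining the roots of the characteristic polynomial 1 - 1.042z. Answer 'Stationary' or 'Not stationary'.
\text{Not stationary}

The AR(p) characteristic polynomial is P(z) = 1 - 1.042z.
Stationarity requires all roots to lie outside the unit circle, i.e. |z| > 1 for every root.
This is linear in z: 1 + (-1.042) z = 0  =>  z = -1/(-1.042) = 0.959693,  |z| = 0.959693.
Moduli of all roots: 0.9597.
All moduli strictly greater than 1? No.
Verdict: Not stationary.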